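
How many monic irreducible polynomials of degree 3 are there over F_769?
There are 151585280 monic irreducible polynomials of degree 3 over F_769

Each element of F_{769^3} that lies in no proper subfield is a root of exactly one monic irreducible of degree 3 over F_769, and each such polynomial has 3 distinct roots in F_{769^3}. By Möbius inversion the count is N_769(3) = (1/3) Σ_{d|3} μ(3/d) · 769^d = (1/3)(μ(3)·769^1 + μ(1)·769^3) = 454755840/3 = 151585280.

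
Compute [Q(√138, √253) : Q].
[Q(√138, √253) : Q] = 4

[Q(√138):Q] = 2 (min poly x^2 - 138, irreducible since 138 is squarefree > 1). For the top step, suppose √253 ∈ Q(√138), say √253 = c + d√138 with c, d ∈ Q. Squaring: 253 = c^2 + 138d^2 + 2cd√138. Since √138 ∉ Q this forces 2cd = 0. If d = 0 then √253 = c ∈ Q, contradicting 253 squarefree > 1. If c = 0 then 253 = 138d^2, so 138·253 = (138d)^2 is a perfect square in Q — but 138·253 = 34914 is not a perfect square (since 138 and 253 are distinct squarefree integers). Contradiction. Hence √253 ∉ Q(√138), so x^2 - 253 stays irreducible over Q(√138) and [Q(√138, √253) : Q(√138)] = 2. By the tower law, [Q(√138, √253) : Q] = 2 · 2 = 4.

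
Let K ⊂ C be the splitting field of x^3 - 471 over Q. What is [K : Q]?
[K : Q] = 6

The roots of x^3 - 471 are ∛471, ω∛471, ω^2∛471 where ω = e^(2πi/3) is a primitive cube root of unity, so K = Q(∛471, ω). Now [Q(∛471):Q] = 3 (since 471 is not a perfect cube, x^3 - 471 is irreducible) and [Q(ω):Q] = 2. Both 2 and 3 divide [K:Q], and [K:Q] ≤ 3·2 = 6, so [K:Q] = 6. (Equivalently: Q(∛471) ⊂ R but ω ∉ R, so [K : Q(∛471)] = 2.)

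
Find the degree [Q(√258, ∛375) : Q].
[Q(√258, ∛375) : Q] = 6

Let L = Q(√258, ∛375). Since Q(√258) ⊂ L and [Q(√258):Q] = 2, the tower law gives 2 | [L:Q]. Likewise Q(∛375) ⊂ L with [Q(∛375):Q] = 3 (because 375 is not a perfect cube), so 3 | [L:Q]. As gcd(2,3) = 1, [L:Q] is divisible by 6. Conversely L is generated over Q by √258 and ∛375, so [L:Q] ≤ 2·3 = 6. Therefore [Q(√258, ∛375) : Q] = 6.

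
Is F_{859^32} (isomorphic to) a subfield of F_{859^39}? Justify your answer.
No: F_{859^32} is not a subfield of F_{859^39}

F_{p^m} embeds in F_{p^n} iff m | n. Here 32 ∤ 39 (since 39 = 1·32 + 7 with remainder 7 ≠ 0), so F_{859^32} is not a subfield of F_{859^39}. Equivalently: if it were, the tower law would give 32 = [F_{859^32}:F_859] dividing [F_{859^39}:F_859] = 39, contradiction.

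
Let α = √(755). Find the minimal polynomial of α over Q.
m_α(x) = x^2 - 755

α satisfies α^2 - 755 = 0, so x^2 - 755 annihilates α. Since d = 755 is squarefree and ≠ 1, it is not a perfect square in Q, so x^2 - 755 has no rational root and is therefore irreducible over Q (a degree-2 polynomial over a field is irreducible iff it has no root). Hence m_α(x) = x^2 - 755.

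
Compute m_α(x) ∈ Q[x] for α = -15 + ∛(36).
m_α(x) = x^3 + 45x^2 + 675x + 3339

Set β = α + 15 = ∛(36), so β^3 = 36. Then (α + 15)^3 - 36 = 0, i.e. α is a root of g(x) = (x + 15)^3 - 36 = x^3 + 45x^2 + 675x + 3339. Since g(x) = h(x + 15) where h(x) = x^3 - 36, and h is irreducible over Q (because 36 is not a perfect cube, so h has no rational root, and a monic cubic with no rational root is irreducible), g is also irreducible (irreducibility is preserved under the substitution x → x + 15). Hence m_α(x) = x^3 + 45x^2 + 675x + 3339.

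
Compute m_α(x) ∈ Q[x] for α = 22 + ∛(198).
m_α(x) = x^3 - 66x^2 + 1452x - 10846

Set β = α - 22 = ∛(198), so β^3 = 198. Then (α - 22)^3 - 198 = 0, i.e. α is a root of g(x) = (x - 22)^3 - 198 = x^3 - 66x^2 + 1452x - 10846. Since g(x) = h(x - 22) where h(x) = x^3 - 198, and h is irreducible over Q (because 198 is not a perfect cube, so h has no rational root, and a monic cubic with no rational root is irreducible), g is also irreducible (irreducibility is preserved under the substitution x → x - 22). Hence m_α(x) = x^3 - 66x^2 + 1452x - 10846.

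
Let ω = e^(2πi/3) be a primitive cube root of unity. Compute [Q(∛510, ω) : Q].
[Q(∛510, ω) : Q] = 6

[Q(∛510):Q] = 3 (min poly x^3 - 510, irreducible since 510 is not a perfect cube). [Q(ω):Q] = 2 (min poly x^2 + x + 1). Since Q(∛510) ⊂ R and ω ∉ R, we have ω ∉ Q(∛510), so x^2 + x + 1 remains irreducible over Q(∛510) and [Q(∛510, ω) : Q(∛510)] = 2. By the tower law, [Q(∛510, ω) : Q] = 3 · 2 = 6. (In fact Q(∛510, ω) is the splitting field of x^3 - 510 over Q.)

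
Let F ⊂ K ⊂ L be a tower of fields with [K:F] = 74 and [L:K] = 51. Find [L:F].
[L:F] = 3774

The tower law says that for any tower of field extensions F ⊂ K ⊂ L with finite degrees, [L:F] = [L:K] · [K:F]. Here this gives [L:F] = 51 · 74 = 3774.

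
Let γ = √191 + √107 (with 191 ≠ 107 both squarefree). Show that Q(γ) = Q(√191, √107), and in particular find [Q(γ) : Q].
[Q(γ) : Q] = 4 (equivalently, Q(γ) = Q(√191, √107))

Obviously Q(γ) ⊆ Q(√191, √107), and [Q(√191, √107):Q] = 4 (since 191, 107 are distinct squarefree integers > 1 with 20437 not a perfect square). To show equality we compute the minimal polynomial of γ. From γ = √191 + √107: γ^2 = 191 + 2√(20437) + 107 = 298 + 2√(20437), so γ^2 - 298 = 2√(20437); squaring, (γ^2 - 298)^2 = 4·20437, i.e. γ^4 - 596γ^2 + 88804 - 81748 = 0, i.e. γ^4 - 596γ^2 + 7056 = 0. So γ is a root of x^4 - 596x^2 + 7056. This polynomial is irreducible over Q: it has no rational root (each ±√191 ± √107 is irrational), and any factorization into two quadratics over Q would force √(20437) ∈ Q (pairing opposite roots) or √191, √107 ∈ Q (other pairings), all impossible. Hence [Q(γ):Q] = 4 = [Q(√191, √107):Q], so Q(γ) = Q(√191, √107).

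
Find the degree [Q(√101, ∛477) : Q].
[Q(√101, ∛477) : Q] = 6

Let L = Q(√101, ∛477). Since Q(√101) ⊂ L and [Q(√101):Q] = 2, the tower law gives 2 | [L:Q]. Likewise Q(∛477) ⊂ L with [Q(∛477):Q] = 3 (because 477 is not a perfect cube), so 3 | [L:Q]. As gcd(2,3) = 1, [L:Q] is divisible by 6. Conversely L is generated over Q by √101 and ∛477, so [L:Q] ≤ 2·3 = 6. Therefore [Q(√101, ∛477) : Q] = 6.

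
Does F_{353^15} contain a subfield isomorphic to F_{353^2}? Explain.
No: F_{353^2} is not a subfield of F_{353^15}

F_{p^m} embeds in F_{p^n} iff m | n. Here 2 ∤ 15 (since 15 = 7·2 + 1 with remainder 1 ≠ 0), so F_{353^2} is not a subfield of F_{353^15}. Equivalently: if it were, the tower law would give 2 = [F_{353^2}:F_353] dividing [F_{353^15}:F_353] = 15, contradiction.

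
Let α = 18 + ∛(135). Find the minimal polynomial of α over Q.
m_α(x) = x^3 - 54x^2 + 972x - 5967

Set β = α - 18 = ∛(135), so β^3 = 135. Then (α - 18)^3 - 135 = 0, i.e. α is a root of g(x) = (x - 18)^3 - 135 = x^3 - 54x^2 + 972x - 5967. Since g(x) = h(x - 18) where h(x) = x^3 - 135, and h is irreducible over Q (because 135 is not a perfect cube, so h has no rational root, and a monic cubic with no rational root is irreducible), g is also irreducible (irreducibility is preserved under the substitution x → x - 18). Hence m_α(x) = x^3 - 54x^2 + 972x - 5967.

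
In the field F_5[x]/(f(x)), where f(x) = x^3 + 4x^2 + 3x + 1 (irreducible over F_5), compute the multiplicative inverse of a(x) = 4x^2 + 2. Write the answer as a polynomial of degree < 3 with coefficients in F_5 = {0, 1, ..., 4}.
a(x)^(-1) ≡ 4x + 1 (mod f(x))

Since f is irreducible over F_5, F_5[x]/(f) is a field and a(x) ≠ 0 has an inverse. Apply the extended Euclidean algorithm to f(x) and a(x) in F_5[x]: f(x) = (4x + 1)·a(x) + (4). The last nonzero remainder is the constant 4 = gcd(f, a) in F_5. Back-substituting through the division chain expresses 4 = s(x)·a(x) + t(x)·f(x) with s(x) ≡ x + 4 (mod f), so (x + 4)·a(x) ≡ 4 (mod f). Multiplying by 4^(-1) ≡ 4 in F_5 gives a(x)^(-1) ≡ 4·(x + 4) ≡ 4x + 1 (mod f). Check: (4x^2 + 2)·(4x + 1) = x^3 + 4x^2 + 3x + 2 ≡ 1 (mod x^3 + 4x^2 + 3x + 1).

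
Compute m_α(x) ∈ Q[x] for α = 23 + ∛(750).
m_α(x) = x^3 - 69x^2 + 1587x - 12917

Set β = α - 23 = ∛(750), so β^3 = 750. Then (α - 23)^3 - 750 = 0, i.e. α is a root of g(x) = (x - 23)^3 - 750 = x^3 - 69x^2 + 1587x - 12917. Since g(x) = h(x - 23) where h(x) = x^3 - 750, and h is irreducible over Q (because 750 is not a perfect cube, so h has no rational root, and a monic cubic with no rational root is irreducible), g is also irreducible (irreducibility is preserved under the substitution x → x - 23). Hence m_α(x) = x^3 - 69x^2 + 1587x - 12917.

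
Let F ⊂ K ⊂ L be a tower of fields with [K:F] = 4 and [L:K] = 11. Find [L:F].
[L:F] = 44

The tower law says that for any tower of field extensions F ⊂ K ⊂ L with finite degrees, [L:F] = [L:K] · [K:F]. Here this gives [L:F] = 11 · 4 = 44.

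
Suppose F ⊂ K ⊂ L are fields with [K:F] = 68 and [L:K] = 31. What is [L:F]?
[L:F] = 2108

The tower law says that for any tower of field extensions F ⊂ K ⊂ L with finite degrees, [L:F] = [L:K] · [K:F]. Here this gives [L:F] = 31 · 68 = 2108.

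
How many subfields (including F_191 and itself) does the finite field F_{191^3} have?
F_{191^3} has 2 subfields

The subfields of F_{p^n} are exactly the fields F_{p^d} for d | n (each is the fixed field of the unique index-d subgroup of Gal(F_{p^n}/F_p) ≅ Z/nZ). The divisors of n = 3 are {1, 3}, giving 2 subfields: F_{191^1}, F_{191^3}.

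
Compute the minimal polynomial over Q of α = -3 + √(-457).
m_α(x) = x^2 + 6x + 466

From α + 3 = √(-457), squaring gives (α + 3)^2 = -457, i.e. α^2 + 6α + 9 = -457, so α^2 + 6α + 466 = 0. The discriminant of x^2 + 6x + 466 is (6)^2 - 4·(466) = 36 - 1864 = -1828, and 4·(-457) is not a perfect square in Q since -457 is squarefree and ≠ 1. Hence x^2 + 6x + 466 is irreducible over Q and is the minimal polynomial of α.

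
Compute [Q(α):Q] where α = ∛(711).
[Q(α):Q] = 3

The minimal polynomial of α is x^3 - 711, irreducible over Q since 711 is not a perfect cube (so x^3 - 711 has no rational root). Hence [Q(α):Q] = deg(m_α) = 3.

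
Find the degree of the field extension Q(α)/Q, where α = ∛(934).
[Q(α):Q] = 3

The minimal polynomial of α is x^3 - 934, irreducible over Q since 934 is not a perfect cube (so x^3 - 934 has no rational root). Hence [Q(α):Q] = deg(m_α) = 3.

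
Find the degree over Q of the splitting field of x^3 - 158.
[K : Q] = 6

The roots of x^3 - 158 are ∛158, ω∛158, ω^2∛158 where ω = e^(2πi/3) is a primitive cube root of unity, so K = Q(∛158, ω). Now [Q(∛158):Q] = 3 (since 158 is not a perfect cube, x^3 - 158 is irreducible) and [Q(ω):Q] = 2. Both 2 and 3 divide [K:Q], and [K:Q] ≤ 3·2 = 6, so [K:Q] = 6. (Equivalently: Q(∛158) ⊂ R but ω ∉ R, so [K : Q(∛158)] = 2.)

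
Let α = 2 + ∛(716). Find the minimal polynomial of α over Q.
m_α(x) = x^3 - 6x^2 + 12x - 724

Set β = α - 2 = ∛(716), so β^3 = 716. Then (α - 2)^3 - 716 = 0, i.e. α is a root of g(x) = (x - 2)^3 - 716 = x^3 - 6x^2 + 12x - 724. Since g(x) = h(x - 2) where h(x) = x^3 - 716, and h is irreducible over Q (because 716 is not a perfect cube, so h has no rational root, and a monic cubic with no rational root is irreducible), g is also irreducible (irreducibility is preserved under the substitution x → x - 2). Hence m_α(x) = x^3 - 6x^2 + 12x - 724.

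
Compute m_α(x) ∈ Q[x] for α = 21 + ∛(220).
m_α(x) = x^3 - 63x^2 + 1323x - 9481

Set β = α - 21 = ∛(220), so β^3 = 220. Then (α - 21)^3 - 220 = 0, i.e. α is a root of g(x) = (x - 21)^3 - 220 = x^3 - 63x^2 + 1323x - 9481. Since g(x) = h(x - 21) where h(x) = x^3 - 220, and h is irreducible over Q (because 220 is not a perfect cube, so h has no rational root, and a monic cubic with no rational root is irreducible), g is also irreducible (irreducibility is preserved under the substitution x → x - 21). Hence m_α(x) = x^3 - 63x^2 + 1323x - 9481.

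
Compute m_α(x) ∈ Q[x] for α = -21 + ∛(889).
m_α(x) = x^3 + 63x^2 + 1323x + 8372

Set β = α + 21 = ∛(889), so β^3 = 889. Then (α + 21)^3 - 889 = 0, i.e. α is a root of g(x) = (x + 21)^3 - 889 = x^3 + 63x^2 + 1323x + 8372. Since g(x) = h(x + 21) where h(x) = x^3 - 889, and h is irreducible over Q (because 889 is not a perfect cube, so h has no rational root, and a monic cubic with no rational root is irreducible), g is also irreducible (irreducibility is preserved under the substitution x → x + 21). Hence m_α(x) = x^3 + 63x^2 + 1323x + 8372.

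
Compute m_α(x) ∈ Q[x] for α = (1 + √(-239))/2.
m_α(x) = x^2 - x + 60

From 2α - 1 = √(-239), squaring gives (2α - 1)^2 = -239, i.e. 4α^2 - 4α + 1 = -239, so α^2 - α + (1 + 239)/4 = 0. Since -239 ≡ 1 (mod 4), (1 + 239)/4 = 60 ∈ Z. The polynomial x^2 - x + 60 has discriminant 1 - 4·(60) = -239, which is not a perfect square in Q (d = -239 is squarefree and ≠ 1), so x^2 - x + 60 is irreducible over Q. It is the minimal polynomial of α.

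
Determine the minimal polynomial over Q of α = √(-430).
m_α(x) = x^2 + 430

α satisfies α^2 + 430 = 0, so x^2 + 430 annihilates α. Since d = -430 is squarefree and ≠ 1, it is not a perfect square in Q, so x^2 + 430 has no rational root and is therefore irreducible over Q (a degree-2 polynomial over a field is irreducible iff it has no root). Hence m_α(x) = x^2 + 430.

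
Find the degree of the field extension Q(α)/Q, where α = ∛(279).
[Q(α):Q] = 3

The minimal polynomial of α is x^3 - 279, irreducible over Q since 279 is not a perfect cube (so x^3 - 279 has no rational root). Hence [Q(α):Q] = deg(m_α) = 3.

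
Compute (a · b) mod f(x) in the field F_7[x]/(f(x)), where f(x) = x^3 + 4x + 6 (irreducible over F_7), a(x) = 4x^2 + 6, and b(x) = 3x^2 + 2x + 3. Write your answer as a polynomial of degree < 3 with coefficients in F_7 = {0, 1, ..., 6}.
a · b ≡ 3x^2 + 6x + 5 (mod f(x))

Multiply in F_7[x]: a(x)·b(x) = (4x^2 + 6)·(3x^2 + 2x + 3) = 5x^4 + x^3 + 2x^2 + 5x + 4. This has degree ≥ 3, so divide by f(x) over F_7: 5x^4 + x^3 + 2x^2 + 5x + 4 = (5x + 1)·(x^3 + 4x + 6) + (3x^2 + 6x + 5). Hence a·b ≡ 3x^2 + 6x + 5 (mod f). (F_7[x]/(f) is a field with 7^3 = 343 elements since f is irreducible of degree 3.)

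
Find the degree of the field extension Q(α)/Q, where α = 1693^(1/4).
[Q(α):Q] = 4

α is a root of x^4 - 1693. By Eisenstein's criterion at the prime p = 1693 (which divides the constant term 1693 but p^2 = 2866249 does not, since 1693 is squarefree), x^4 - 1693 is irreducible over Q. Hence [Q(α):Q] = 4.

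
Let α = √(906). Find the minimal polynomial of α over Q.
m_α(x) = x^2 - 906

α satisfies α^2 - 906 = 0, so x^2 - 906 annihilates α. Since d = 906 is squarefree and ≠ 1, it is not a perfect square in Q, so x^2 - 906 has no rational root and is therefore irreducible over Q (a degree-2 polynomial over a field is irreducible iff it has no root). Hence m_α(x) = x^2 - 906.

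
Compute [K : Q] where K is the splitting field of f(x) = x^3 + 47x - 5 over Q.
[K : Q] = 6

By the rational root test, any rational root of the monic integer polynomial f(x) = x^3 + 47x - 5 must be an integer dividing the constant term -5, i.e. one of ±{1, 5}. Evaluating: f(1) = 43, f(-1) = -53, f(5) = 355, f(-5) = -365; none is 0, so f has no rational root and is therefore irreducible over Q (a cubic with no linear factor over a field is irreducible). For an irreducible cubic, the Galois group is A_3 or S_3 according as the discriminant disc(f) = -4a^3 - 27b^2 = -4·(47)^3 - 27·(-5)^2 = -415967 is or is not a square in Q. Here disc(f) = -415967 is not a perfect square in Q, so the Galois group of f over Q is not contained in A_3 and must be all of S_3. The splitting field has degree |S_3| = 6 over Q, so [K : Q] = 6.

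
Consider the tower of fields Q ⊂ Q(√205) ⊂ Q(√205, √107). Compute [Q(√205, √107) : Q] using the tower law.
[Q(√205, √107) : Q] = 4

[Q(√205):Q] = 2 (min poly x^2 - 205, irreducible since 205 is squarefree > 1). For the top step, suppose √107 ∈ Q(√205), say √107 = c + d√205 with c, d ∈ Q. Squaring: 107 = c^2 + 205d^2 + 2cd√205. Since √205 ∉ Q this forces 2cd = 0. If d = 0 then √107 = c ∈ Q, contradicting 107 squarefree > 1. If c = 0 then 107 = 205d^2, so 205·107 = (205d)^2 is a perfect square in Q — but 205·107 = 21935 is not a perfect square (since 205 and 107 are distinct squarefree integers). Contradiction. Hence √107 ∉ Q(√205), so x^2 - 107 stays irreducible over Q(√205) and [Q(√205, √107) : Q(√205)] = 2. By the tower law, [Q(√205, √107) : Q] = 2 · 2 = 4.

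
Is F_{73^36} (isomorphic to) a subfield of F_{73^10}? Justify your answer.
No: F_{73^36} is not a subfield of F_{73^10}

F_{p^m} embeds in F_{p^n} iff m | n. Here 36 ∤ 10 (since 10 = 0·36 + 10 with remainder 10 ≠ 0), so F_{73^36} is not a subfield of F_{73^10}. Equivalently: if it were, the tower law would give 36 = [F_{73^36}:F_73] dividing [F_{73^10}:F_73] = 10, contradiction.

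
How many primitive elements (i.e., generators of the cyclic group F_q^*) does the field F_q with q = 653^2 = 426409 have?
There are φ(426408) = 139968 primitive elements

F_q^* is cyclic of order q - 1 = 426408. A cyclic group of order m has exactly φ(m) generators. Here m = 426408 = 2^3 · 3 · 109 · 163, so the number of primitive elements is φ(426408) = 139968.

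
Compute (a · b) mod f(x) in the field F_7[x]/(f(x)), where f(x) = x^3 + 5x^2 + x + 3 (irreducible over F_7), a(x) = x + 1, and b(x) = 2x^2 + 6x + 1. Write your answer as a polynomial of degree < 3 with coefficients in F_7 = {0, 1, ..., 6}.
a · b ≡ 5x^2 + 5x + 2 (mod f(x))

Multiply in F_7[x]: a(x)·b(x) = (x + 1)·(2x^2 + 6x + 1) = 2x^3 + x^2 + 1. This has degree ≥ 3, so divide by f(x) over F_7: 2x^3 + x^2 + 1 = (2)·(x^3 + 5x^2 + x + 3) + (5x^2 + 5x + 2). Hence a·b ≡ 5x^2 + 5x + 2 (mod f). (F_7[x]/(f) is a field with 7^3 = 343 elements since f is irreducible of degree 3.)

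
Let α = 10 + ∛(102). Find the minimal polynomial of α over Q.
m_α(x) = x^3 - 30x^2 + 300x - 1102

Set β = α - 10 = ∛(102), so β^3 = 102. Then (α - 10)^3 - 102 = 0, i.e. α is a root of g(x) = (x - 10)^3 - 102 = x^3 - 30x^2 + 300x - 1102. Since g(x) = h(x - 10) where h(x) = x^3 - 102, and h is irreducible over Q (because 102 is not a perfect cube, so h has no rational root, and a monic cubic with no rational root is irreducible), g is also irreducible (irreducibility is preserved under the substitution x → x - 10). Hence m_α(x) = x^3 - 30x^2 + 300x - 1102.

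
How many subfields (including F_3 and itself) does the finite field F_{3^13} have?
F_{3^13} has 2 subfields

The subfields of F_{p^n} are exactly the fields F_{p^d} for d | n (each is the fixed field of the unique index-d subgroup of Gal(F_{p^n}/F_p) ≅ Z/nZ). The divisors of n = 13 are {1, 13}, giving 2 subfields: F_{3^1}, F_{3^13}.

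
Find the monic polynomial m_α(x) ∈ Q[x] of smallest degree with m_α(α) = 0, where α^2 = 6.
m_α(x) = x^2 - 6

α satisfies α^2 - 6 = 0, so x^2 - 6 annihilates α. Since d = 6 is squarefree and ≠ 1, it is not a perfect square in Q, so x^2 - 6 has no rational root and is therefore irreducible over Q (a degree-2 polynomial over a field is irreducible iff it has no root). Hence m_α(x) = x^2 - 6.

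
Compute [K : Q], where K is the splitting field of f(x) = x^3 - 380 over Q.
[K : Q] = 6

The roots of x^3 - 380 are ∛380, ω∛380, ω^2∛380 where ω = e^(2πi/3) is a primitive cube root of unity, so K = Q(∛380, ω). Now [Q(∛380):Q] = 3 (since 380 is not a perfect cube, x^3 - 380 is irreducible) and [Q(ω):Q] = 2. Both 2 and 3 divide [K:Q], and [K:Q] ≤ 3·2 = 6, so [K:Q] = 6. (Equivalently: Q(∛380) ⊂ R but ω ∉ R, so [K : Q(∛380)] = 2.)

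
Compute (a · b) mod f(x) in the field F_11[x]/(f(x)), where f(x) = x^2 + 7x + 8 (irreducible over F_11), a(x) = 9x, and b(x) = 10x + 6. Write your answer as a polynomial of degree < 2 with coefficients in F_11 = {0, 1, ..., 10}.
a · b ≡ 7x + 6 (mod f(x))

Multiply in F_11[x]: a(x)·b(x) = (9x)·(10x + 6) = 2x^2 + 10x. This has degree ≥ 2, so divide by f(x) over F_11: 2x^2 + 10x = (2)·(x^2 + 7x + 8) + (7x + 6). Hence a·b ≡ 7x + 6 (mod f). (F_11[x]/(f) is a field with 11^2 = 121 elements since f is irreducible of degree 2.)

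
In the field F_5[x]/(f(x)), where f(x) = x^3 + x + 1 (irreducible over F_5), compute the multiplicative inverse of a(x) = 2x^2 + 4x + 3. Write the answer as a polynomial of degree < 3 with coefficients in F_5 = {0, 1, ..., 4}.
a(x)^(-1) ≡ 4x^2 + 4x (mod f(x))

Since f is irreducible over F_5, F_5[x]/(f) is a field and a(x) ≠ 0 has an inverse. Apply the extended Euclidean algorithm to f(x) and a(x) in F_5[x]: f(x) = (3x + 4)·a(x) + (x + 4);  a(x) = (2x + 1)·(x + 4) + (4). The last nonzero remainder is the constant 4 = gcd(f, a) in F_5. Back-substituting through the division chain expresses 4 = s(x)·a(x) + t(x)·f(x) with s(x) ≡ x^2 + x (mod f), so (x^2 + x)·a(x) ≡ 4 (mod f). Multiplying by 4^(-1) ≡ 4 in F_5 gives a(x)^(-1) ≡ 4·(x^2 + x) ≡ 4x^2 + 4x (mod f). Check: (2x^2 + 4x + 3)·(4x^2 + 4x) = 3x^4 + 4x^3 + 3x^2 + 2x ≡ 1 (mod x^3 + x + 1).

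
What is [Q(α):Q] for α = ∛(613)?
[Q(α):Q] = 3

The minimal polynomial of α is x^3 - 613, irreducible over Q since 613 is not a perfect cube (so x^3 - 613 has no rational root). Hence [Q(α):Q] = deg(m_α) = 3.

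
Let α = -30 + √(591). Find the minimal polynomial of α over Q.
m_α(x) = x^2 + 60x + 309

From α + 30 = √(591), squaring gives (α + 30)^2 = 591, i.e. α^2 + 60α + 900 = 591, so α^2 + 60α + 309 = 0. The discriminant of x^2 + 60x + 309 is (60)^2 - 4·(309) = 3600 - 1236 = 2364, and 4·(591) is not a perfect square in Q since 591 is squarefree and ≠ 1. Hence x^2 + 60x + 309 is irreducible over Q and is the minimal polynomial of α.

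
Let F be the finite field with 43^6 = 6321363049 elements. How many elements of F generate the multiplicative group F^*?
There are φ(6321363048) = 1502323200 primitive elements

F_q^* is cyclic of order q - 1 = 6321363048. A cyclic group of order m has exactly φ(m) generators. Here m = 6321363048 = 2^3 · 3^2 · 7 · 11 · 13 · 139 · 631, so the number of primitive elements is φ(6321363048) = 1502323200.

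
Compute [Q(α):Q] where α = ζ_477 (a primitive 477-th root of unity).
[Q(α):Q] = 312

The minimal polynomial of ζ_477 over Q is the 477-th cyclotomic polynomial Φ_477(x), which is irreducible over Q and has degree φ(477) = 312. Hence [Q(α):Q] = φ(477) = 312.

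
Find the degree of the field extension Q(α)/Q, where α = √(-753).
[Q(α):Q] = 2

[Q(α):Q] equals the degree of the minimal polynomial of α. Here α^2 = -753 and x^2 + 753 is irreducible (d = -753 is squarefree, ≠ 1, hence not a square), so deg(m_α) = 2. Thus [Q(α):Q] = 2.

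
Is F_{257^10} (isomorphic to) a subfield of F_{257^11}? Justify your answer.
No: F_{257^10} is not a subfield of F_{257^11}

F_{p^m} embeds in F_{p^n} iff m | n. Here 10 ∤ 11 (since 11 = 1·10 + 1 with remainder 1 ≠ 0), so F_{257^10} is not a subfield of F_{257^11}. Equivalently: if it were, the tower law would give 10 = [F_{257^10}:F_257] dividing [F_{257^11}:F_257] = 11, contradiction.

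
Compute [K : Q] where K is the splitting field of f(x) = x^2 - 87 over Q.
[K : Q] = 2

f(x) = x^2 - 87 factors as (x - √87)(x + √87). The splitting field is K = Q(√87). Since 87 is squarefree and > 1, it is not a perfect square, so x^2 - 87 is irreducible over Q and [Q(√87) : Q] = 2. Hence [K : Q] = 2.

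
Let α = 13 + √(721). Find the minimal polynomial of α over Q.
m_α(x) = x^2 - 26x - 552

From α - 13 = √(721), squaring gives (α - 13)^2 = 721, i.e. α^2 - 26α + 169 = 721, so α^2 - 26α - 552 = 0. The discriminant of x^2 - 26x - 552 is (-26)^2 - 4·(-552) = 676 + 2208 = 2884, and 4·(721) is not a perfect square in Q since 721 is squarefree and ≠ 1. Hence x^2 - 26x - 552 is irreducible over Q and is the minimal polynomial of α.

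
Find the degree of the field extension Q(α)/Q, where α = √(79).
[Q(α):Q] = 2

[Q(α):Q] equals the degree of the minimal polynomial of α. Here α^2 = 79 and x^2 - 79 is irreducible (d = 79 is squarefree, ≠ 1, hence not a square), so deg(m_α) = 2. Thus [Q(α):Q] = 2.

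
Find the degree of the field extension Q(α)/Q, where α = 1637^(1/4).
[Q(α):Q] = 4

α is a root of x^4 - 1637. By Eisenstein's criterion at the prime p = 1637 (which divides the constant term 1637 but p^2 = 2679769 does not, since 1637 is squarefree), x^4 - 1637 is irreducible over Q. Hence [Q(α):Q] = 4.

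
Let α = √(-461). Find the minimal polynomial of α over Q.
m_α(x) = x^2 + 461

α satisfies α^2 + 461 = 0, so x^2 + 461 annihilates α. Since d = -461 is squarefree and ≠ 1, it is not a perfect square in Q, so x^2 + 461 has no rational root and is therefore irreducible over Q (a degree-2 polynomial over a field is irreducible iff it has no root). Hence m_α(x) = x^2 + 461.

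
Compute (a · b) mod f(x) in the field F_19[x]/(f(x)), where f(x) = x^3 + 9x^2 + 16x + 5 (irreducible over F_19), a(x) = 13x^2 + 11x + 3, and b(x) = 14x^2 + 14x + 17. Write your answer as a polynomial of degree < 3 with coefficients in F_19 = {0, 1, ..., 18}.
a · b ≡ 8x^2 + 11x + 6 (mod f(x))

Multiply in F_19[x]: a(x)·b(x) = (13x^2 + 11x + 3)·(14x^2 + 14x + 17) = 11x^4 + 13x^3 + 18x^2 + x + 13. This has degree ≥ 3, so divide by f(x) over F_19: 11x^4 + 13x^3 + 18x^2 + x + 13 = (11x + 9)·(x^3 + 9x^2 + 16x + 5) + (8x^2 + 11x + 6). Hence a·b ≡ 8x^2 + 11x + 6 (mod f). (F_19[x]/(f) is a field with 19^3 = 6859 elements since f is irreducible of degree 3.)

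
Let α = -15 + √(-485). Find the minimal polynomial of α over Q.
m_α(x) = x^2 + 30x + 710

From α + 15 = √(-485), squaring gives (α + 15)^2 = -485, i.e. α^2 + 30α + 225 = -485, so α^2 + 30α + 710 = 0. The discriminant of x^2 + 30x + 710 is (30)^2 - 4·(710) = 900 - 2840 = -1940, and 4·(-485) is not a perfect square in Q since -485 is squarefree and ≠ 1. Hence x^2 + 30x + 710 is irreducible over Q and is the minimal polynomial of α.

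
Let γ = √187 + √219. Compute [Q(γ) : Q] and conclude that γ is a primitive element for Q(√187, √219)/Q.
[Q(γ) : Q] = 4 (equivalently, Q(γ) = Q(√187, √219))

Obviously Q(γ) ⊆ Q(√187, √219), and [Q(√187, √219):Q] = 4 (since 187, 219 are distinct squarefree integers > 1 with 40953 not a perfect square). To show equality we compute the minimal polynomial of γ. From γ = √187 + √219: γ^2 = 187 + 2√(40953) + 219 = 406 + 2√(40953), so γ^2 - 406 = 2√(40953); squaring, (γ^2 - 406)^2 = 4·40953, i.e. γ^4 - 812γ^2 + 164836 - 163812 = 0, i.e. γ^4 - 812γ^2 + 1024 = 0. So γ is a root of x^4 - 812x^2 + 1024. This polynomial is irreducible over Q: it has no rational root (each ±√187 ± √219 is irrational), and any factorization into two quadratics over Q would force √(40953) ∈ Q (pairing opposite roots) or √187, √219 ∈ Q (other pairings), all impossible. Hence [Q(γ):Q] = 4 = [Q(√187, √219):Q], so Q(γ) = Q(√187, √219).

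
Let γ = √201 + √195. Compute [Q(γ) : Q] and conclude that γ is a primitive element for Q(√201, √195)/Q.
[Q(γ) : Q] = 4 (equivalently, Q(γ) = Q(√201, √195))

Obviously Q(γ) ⊆ Q(√201, √195), and [Q(√201, √195):Q] = 4 (since 201, 195 are distinct squarefree integers > 1 with 39195 not a perfect square). To show equality we compute the minimal polynomial of γ. From γ = √201 + √195: γ^2 = 201 + 2√(39195) + 195 = 396 + 2√(39195), so γ^2 - 396 = 2√(39195); squaring, (γ^2 - 396)^2 = 4·39195, i.e. γ^4 - 792γ^2 + 156816 - 156780 = 0, i.e. γ^4 - 792γ^2 + 36 = 0. So γ is a root of x^4 - 792x^2 + 36. This polynomial is irreducible over Q: it has no rational root (each ±√201 ± √195 is irrational), and any factorization into two quadratics over Q would force √(39195) ∈ Q (pairing opposite roots) or √201, √195 ∈ Q (other pairings), all impossible. Hence [Q(γ):Q] = 4 = [Q(√201, √195):Q], so Q(γ) = Q(√201, √195).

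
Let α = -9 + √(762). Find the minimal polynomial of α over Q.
m_α(x) = x^2 + 18x - 681

From α + 9 = √(762), squaring gives (α + 9)^2 = 762, i.e. α^2 + 18α + 81 = 762, so α^2 + 18α - 681 = 0. The discriminant of x^2 + 18x - 681 is (18)^2 - 4·(-681) = 324 + 2724 = 3048, and 4·(762) is not a perfect square in Q since 762 is squarefree and ≠ 1. Hence x^2 + 18x - 681 is irreducible over Q and is the minimal polynomial of α.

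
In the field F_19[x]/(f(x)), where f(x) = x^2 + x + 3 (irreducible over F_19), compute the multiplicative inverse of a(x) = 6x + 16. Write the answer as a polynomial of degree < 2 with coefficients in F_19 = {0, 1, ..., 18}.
a(x)^(-1) ≡ 16x + 5 (mod f(x))

Since f is irreducible over F_19, F_19[x]/(f) is a field and a(x) ≠ 0 has an inverse. Apply the extended Euclidean algorithm to f(x) and a(x) in F_19[x]: f(x) = (16x + 5)·a(x) + (18). The last nonzero remainder is the constant 18 = gcd(f, a) in F_19. Back-substituting through the division chain expresses 18 = s(x)·a(x) + t(x)·f(x) with s(x) ≡ 3x + 14 (mod f), so (3x + 14)·a(x) ≡ 18 (mod f). Multiplying by 18^(-1) ≡ 18 in F_19 gives a(x)^(-1) ≡ 18·(3x + 14) ≡ 16x + 5 (mod f). Check: (6x + 16)·(16x + 5) = x^2 + x + 4 ≡ 1 (mod x^2 + x + 3).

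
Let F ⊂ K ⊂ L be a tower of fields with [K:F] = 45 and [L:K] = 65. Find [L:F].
[L:F] = 2925

The tower law says that for any tower of field extensions F ⊂ K ⊂ L with finite degrees, [L:F] = [L:K] · [K:F]. Here this gives [L:F] = 65 · 45 = 2925.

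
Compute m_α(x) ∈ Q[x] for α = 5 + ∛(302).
m_α(x) = x^3 - 15x^2 + 75x - 427

Set β = α - 5 = ∛(302), so β^3 = 302. Then (α - 5)^3 - 302 = 0, i.e. α is a root of g(x) = (x - 5)^3 - 302 = x^3 - 15x^2 + 75x - 427. Since g(x) = h(x - 5) where h(x) = x^3 - 302, and h is irreducible over Q (because 302 is not a perfect cube, so h has no rational root, and a monic cubic with no rational root is irreducible), g is also irreducible (irreducibility is preserved under the substitution x → x - 5). Hence m_α(x) = x^3 - 15x^2 + 75x - 427.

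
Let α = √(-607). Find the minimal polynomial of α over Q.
m_α(x) = x^2 + 607

α satisfies α^2 + 607 = 0, so x^2 + 607 annihilates α. Since d = -607 is squarefree and ≠ 1, it is not a perfect square in Q, so x^2 + 607 has no rational root and is therefore irreducible over Q (a degree-2 polynomial over a field is irreducible iff it has no root). Hence m_α(x) = x^2 + 607.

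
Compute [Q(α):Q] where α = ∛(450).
[Q(α):Q] = 3

The minimal polynomial of α is x^3 - 450, irreducible over Q since 450 is not a perfect cube (so x^3 - 450 has no rational root). Hence [Q(α):Q] = deg(m_α) = 3.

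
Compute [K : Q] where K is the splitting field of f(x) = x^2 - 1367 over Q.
[K : Q] = 2

f(x) = x^2 - 1367 factors as (x - √1367)(x + √1367). The splitting field is K = Q(√1367). Since 1367 is squarefree and > 1, it is not a perfect square, so x^2 - 1367 is irreducible over Q and [Q(√1367) : Q] = 2. Hence [K : Q] = 2.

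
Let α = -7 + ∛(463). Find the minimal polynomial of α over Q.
m_α(x) = x^3 + 21x^2 + 147x - 120

Set β = α + 7 = ∛(463), so β^3 = 463. Then (α + 7)^3 - 463 = 0, i.e. α is a root of g(x) = (x + 7)^3 - 463 = x^3 + 21x^2 + 147x - 120. Since g(x) = h(x + 7) where h(x) = x^3 - 463, and h is irreducible over Q (because 463 is not a perfect cube, so h has no rational root, and a monic cubic with no rational root is irreducible), g is also irreducible (irreducibility is preserved under the substitution x → x + 7). Hence m_α(x) = x^3 + 21x^2 + 147x - 120.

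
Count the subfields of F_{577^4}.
F_{577^4} has 3 subfields

The subfields of F_{p^n} are exactly the fields F_{p^d} for d | n (each is the fixed field of the unique index-d subgroup of Gal(F_{p^n}/F_p) ≅ Z/nZ). The divisors of n = 4 are {1, 2, 4}, giving 3 subfields: F_{577^1}, F_{577^2}, F_{577^4}.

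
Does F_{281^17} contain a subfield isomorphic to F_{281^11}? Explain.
No: F_{281^11} is not a subfield of F_{281^17}

F_{p^m} embeds in F_{p^n} iff m | n. Here 11 ∤ 17 (since 17 = 1·11 + 6 with remainder 6 ≠ 0), so F_{281^11} is not a subfield of F_{281^17}. Equivalently: if it were, the tower law would give 11 = [F_{281^11}:F_281] dividing [F_{281^17}:F_281] = 17, contradiction.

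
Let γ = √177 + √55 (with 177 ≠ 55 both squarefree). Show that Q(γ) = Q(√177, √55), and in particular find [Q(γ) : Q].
[Q(γ) : Q] = 4 (equivalently, Q(γ) = Q(√177, √55))

Obviously Q(γ) ⊆ Q(√177, √55), and [Q(√177, √55):Q] = 4 (since 177, 55 are distinct squarefree integers > 1 with 9735 not a perfect square). To show equality we compute the minimal polynomial of γ. From γ = √177 + √55: γ^2 = 177 + 2√(9735) + 55 = 232 + 2√(9735), so γ^2 - 232 = 2√(9735); squaring, (γ^2 - 232)^2 = 4·9735, i.e. γ^4 - 464γ^2 + 53824 - 38940 = 0, i.e. γ^4 - 464γ^2 + 14884 = 0. So γ is a root of x^4 - 464x^2 + 14884. This polynomial is irreducible over Q: it has no rational root (each ±√177 ± √55 is irrational), and any factorization into two quadratics over Q would force √(9735) ∈ Q (pairing opposite roots) or √177, √55 ∈ Q (other pairings), all impossible. Hence [Q(γ):Q] = 4 = [Q(√177, √55):Q], so Q(γ) = Q(√177, √55).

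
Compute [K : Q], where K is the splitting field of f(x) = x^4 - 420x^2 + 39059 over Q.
[K : Q] = 4

Solving the quadratic in x^2: x^2 = (420 ± √(420^2 - 4·39059))/2 = (420 ± √20164)/2 = (420 ± 142)/2, giving x^2 = 139 or x^2 = 281. So f(x) = (x^2 - 139)(x^2 - 281) and the roots of f are ±√139, ±√281. Hence the splitting field is K = Q(√139, √281). Since 139 and 281 are distinct squarefree integers > 1, their product 39059 is not a perfect square, so √281 ∉ Q(√139). By the tower law [K:Q] = [Q(√139,√281):Q(√139)] · [Q(√139):Q] = 2 · 2 = 4.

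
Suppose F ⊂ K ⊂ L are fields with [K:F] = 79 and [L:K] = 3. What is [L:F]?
[L:F] = 237

The tower law says that for any tower of field extensions F ⊂ K ⊂ L with finite degrees, [L:F] = [L:K] · [K:F]. Here this gives [L:F] = 3 · 79 = 237.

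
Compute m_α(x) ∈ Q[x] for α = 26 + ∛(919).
m_α(x) = x^3 - 78x^2 + 2028x - 18495

Set β = α - 26 = ∛(919), so β^3 = 919. Then (α - 26)^3 - 919 = 0, i.e. α is a root of g(x) = (x - 26)^3 - 919 = x^3 - 78x^2 + 2028x - 18495. Since g(x) = h(x - 26) where h(x) = x^3 - 919, and h is irreducible over Q (because 919 is not a perfect cube, so h has no rational root, and a monic cubic with no rational root is irreducible), g is also irreducible (irreducibility is preserved under the substitution x → x - 26). Hence m_α(x) = x^3 - 78x^2 + 2028x - 18495.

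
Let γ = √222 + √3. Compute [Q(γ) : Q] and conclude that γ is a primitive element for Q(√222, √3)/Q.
[Q(γ) : Q] = 4 (equivalently, Q(γ) = Q(√222, √3))

Obviously Q(γ) ⊆ Q(√222, √3), and [Q(√222, √3):Q] = 4 (since 222, 3 are distinct squarefree integers > 1 with 666 not a perfect square). To show equality we compute the minimal polynomial of γ. From γ = √222 + √3: γ^2 = 222 + 2√(666) + 3 = 225 + 2√(666), so γ^2 - 225 = 2√(666); squaring, (γ^2 - 225)^2 = 4·666, i.e. γ^4 - 450γ^2 + 50625 - 2664 = 0, i.e. γ^4 - 450γ^2 + 47961 = 0. So γ is a root of x^4 - 450x^2 + 47961. This polynomial is irreducible over Q: it has no rational root (each ±√222 ± √3 is irrational), and any factorization into two quadratics over Q would force √(666) ∈ Q (pairing opposite roots) or √222, √3 ∈ Q (other pairings), all impossible. Hence [Q(γ):Q] = 4 = [Q(√222, √3):Q], so Q(γ) = Q(√222, √3).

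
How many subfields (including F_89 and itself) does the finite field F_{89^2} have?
F_{89^2} has 2 subfields

The subfields of F_{p^n} are exactly the fields F_{p^d} for d | n (each is the fixed field of the unique index-d subgroup of Gal(F_{p^n}/F_p) ≅ Z/nZ). The divisors of n = 2 are {1, 2}, giving 2 subfields: F_{89^1}, F_{89^2}.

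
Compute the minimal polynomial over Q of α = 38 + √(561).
m_α(x) = x^2 - 76x + 883

From α - 38 = √(561), squaring gives (α - 38)^2 = 561, i.e. α^2 - 76α + 1444 = 561, so α^2 - 76α + 883 = 0. The discriminant of x^2 - 76x + 883 is (-76)^2 - 4·(883) = 5776 - 3532 = 2244, and 4·(561) is not a perfect square in Q since 561 is squarefree and ≠ 1. Hence x^2 - 76x + 883 is irreducible over Q and is the minimal polynomial of α.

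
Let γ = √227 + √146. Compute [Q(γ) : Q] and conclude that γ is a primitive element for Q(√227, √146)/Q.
[Q(γ) : Q] = 4 (equivalently, Q(γ) = Q(√227, √146))

Obviously Q(γ) ⊆ Q(√227, √146), and [Q(√227, √146):Q] = 4 (since 227, 146 are distinct squarefree integers > 1 with 33142 not a perfect square). To show equality we compute the minimal polynomial of γ. From γ = √227 + √146: γ^2 = 227 + 2√(33142) + 146 = 373 + 2√(33142), so γ^2 - 373 = 2√(33142); squaring, (γ^2 - 373)^2 = 4·33142, i.e. γ^4 - 746γ^2 + 139129 - 132568 = 0, i.e. γ^4 - 746γ^2 + 6561 = 0. So γ is a root of x^4 - 746x^2 + 6561. This polynomial is irreducible over Q: it has no rational root (each ±√227 ± √146 is irrational), and any factorization into two quadratics over Q would force √(33142) ∈ Q (pairing opposite roots) or √227, √146 ∈ Q (other pairings), all impossible. Hence [Q(γ):Q] = 4 = [Q(√227, √146):Q], so Q(γ) = Q(√227, √146).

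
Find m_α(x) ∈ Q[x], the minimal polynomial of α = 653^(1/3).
m_α(x) = x^3 - 653

α satisfies α^3 = 653, so x^3 - 653 annihilates α. By the rational root test, a rational root p/q (in lowest terms) of x^3 - 653 would satisfy p^3 = 653 q^3, forcing q = 1 and p^3 = 653; but 653 is not a perfect cube, contradiction. A monic cubic over Q with no rational root is irreducible (any nontrivial factorization would include a linear factor). Hence x^3 - 653 is the minimal polynomial of α, and in particular [Q(α):Q] = 3.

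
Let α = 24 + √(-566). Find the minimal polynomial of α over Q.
m_α(x) = x^2 - 48x + 1142

From α - 24 = √(-566), squaring gives (α - 24)^2 = -566, i.e. α^2 - 48α + 576 = -566, so α^2 - 48α + 1142 = 0. The discriminant of x^2 - 48x + 1142 is (-48)^2 - 4·(1142) = 2304 - 4568 = -2264, and 4·(-566) is not a perfect square in Q since -566 is squarefree and ≠ 1. Hence x^2 - 48x + 1142 is irreducible over Q and is the minimal polynomial of α.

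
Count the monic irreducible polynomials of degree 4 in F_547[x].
There are 22381431618 monic irreducible polynomials of degree 4 over F_547

Each element of F_{547^4} that lies in no proper subfield is a root of exactly one monic irreducible of degree 4 over F_547, and each such polynomial has 4 distinct roots in F_{547^4}. By Möbius inversion the count is N_547(4) = (1/4) Σ_{d|4} μ(4/d) · 547^d = (1/4)(μ(4)·547^1 + μ(2)·547^2 + μ(1)·547^4) = 89525726472/4 = 22381431618.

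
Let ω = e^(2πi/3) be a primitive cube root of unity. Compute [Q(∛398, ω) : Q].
[Q(∛398, ω) : Q] = 6

[Q(∛398):Q] = 3 (min poly x^3 - 398, irreducible since 398 is not a perfect cube). [Q(ω):Q] = 2 (min poly x^2 + x + 1). Since Q(∛398) ⊂ R and ω ∉ R, we have ω ∉ Q(∛398), so x^2 + x + 1 remains irreducible over Q(∛398) and [Q(∛398, ω) : Q(∛398)] = 2. By the tower law, [Q(∛398, ω) : Q] = 3 · 2 = 6. (In fact Q(∛398, ω) is the splitting field of x^3 - 398 over Q.)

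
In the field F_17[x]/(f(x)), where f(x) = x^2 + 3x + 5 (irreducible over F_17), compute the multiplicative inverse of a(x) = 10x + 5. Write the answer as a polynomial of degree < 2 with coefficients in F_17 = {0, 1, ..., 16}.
a(x)^(-1) ≡ 7x + 9 (mod f(x))

Since f is irreducible over F_17, F_17[x]/(f) is a field and a(x) ≠ 0 has an inverse. Apply the extended Euclidean algorithm to f(x) and a(x) in F_17[x]: f(x) = (12x + 13)·a(x) + (8). The last nonzero remainder is the constant 8 = gcd(f, a) in F_17. Back-substituting through the division chain expresses 8 = s(x)·a(x) + t(x)·f(x) with s(x) ≡ 5x + 4 (mod f), so (5x + 4)·a(x) ≡ 8 (mod f). Multiplying by 8^(-1) ≡ 15 in F_17 gives a(x)^(-1) ≡ 15·(5x + 4) ≡ 7x + 9 (mod f). Check: (10x + 5)·(7x + 9) = 2x^2 + 6x + 11 ≡ 1 (mod x^2 + 3x + 5).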